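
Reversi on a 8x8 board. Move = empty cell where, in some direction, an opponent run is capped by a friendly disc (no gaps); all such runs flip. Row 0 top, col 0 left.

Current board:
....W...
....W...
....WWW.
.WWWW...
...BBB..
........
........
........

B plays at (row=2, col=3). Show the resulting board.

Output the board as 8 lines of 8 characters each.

Place B at (2,3); scan 8 dirs for brackets.
Dir NW: first cell '.' (not opp) -> no flip
Dir N: first cell '.' (not opp) -> no flip
Dir NE: opp run (1,4), next='.' -> no flip
Dir W: first cell '.' (not opp) -> no flip
Dir E: opp run (2,4) (2,5) (2,6), next='.' -> no flip
Dir SW: opp run (3,2), next='.' -> no flip
Dir S: opp run (3,3) capped by B -> flip
Dir SE: opp run (3,4) capped by B -> flip
All flips: (3,3) (3,4)

Answer: ....W...
....W...
...BWWW.
.WWBB...
...BBB..
........
........
........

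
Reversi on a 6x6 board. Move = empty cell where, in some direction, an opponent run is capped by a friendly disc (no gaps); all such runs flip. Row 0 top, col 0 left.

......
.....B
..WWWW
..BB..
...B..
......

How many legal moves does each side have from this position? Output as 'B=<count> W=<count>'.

Answer: B=5 W=5

Derivation:
-- B to move --
(1,1): flips 1 -> legal
(1,2): flips 1 -> legal
(1,3): flips 1 -> legal
(1,4): flips 1 -> legal
(2,1): no bracket -> illegal
(3,1): no bracket -> illegal
(3,4): no bracket -> illegal
(3,5): flips 1 -> legal
B mobility = 5
-- W to move --
(0,4): no bracket -> illegal
(0,5): flips 1 -> legal
(1,4): no bracket -> illegal
(2,1): no bracket -> illegal
(3,1): no bracket -> illegal
(3,4): no bracket -> illegal
(4,1): flips 1 -> legal
(4,2): flips 2 -> legal
(4,4): flips 1 -> legal
(5,2): no bracket -> illegal
(5,3): flips 2 -> legal
(5,4): no bracket -> illegal
W mobility = 5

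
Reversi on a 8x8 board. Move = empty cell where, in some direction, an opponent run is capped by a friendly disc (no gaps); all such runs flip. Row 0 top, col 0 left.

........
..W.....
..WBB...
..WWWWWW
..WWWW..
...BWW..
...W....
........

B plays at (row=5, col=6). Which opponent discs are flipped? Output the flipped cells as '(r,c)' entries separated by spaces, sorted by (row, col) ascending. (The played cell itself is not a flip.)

Dir NW: opp run (4,5) (3,4) capped by B -> flip
Dir N: first cell '.' (not opp) -> no flip
Dir NE: first cell '.' (not opp) -> no flip
Dir W: opp run (5,5) (5,4) capped by B -> flip
Dir E: first cell '.' (not opp) -> no flip
Dir SW: first cell '.' (not opp) -> no flip
Dir S: first cell '.' (not opp) -> no flip
Dir SE: first cell '.' (not opp) -> no flip

Answer: (3,4) (4,5) (5,4) (5,5)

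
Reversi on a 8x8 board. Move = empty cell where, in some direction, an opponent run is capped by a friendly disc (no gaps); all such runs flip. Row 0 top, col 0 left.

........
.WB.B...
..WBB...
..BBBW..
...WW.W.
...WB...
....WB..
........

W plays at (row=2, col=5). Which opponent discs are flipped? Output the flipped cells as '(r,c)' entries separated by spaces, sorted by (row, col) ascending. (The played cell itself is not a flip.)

Dir NW: opp run (1,4), next='.' -> no flip
Dir N: first cell '.' (not opp) -> no flip
Dir NE: first cell '.' (not opp) -> no flip
Dir W: opp run (2,4) (2,3) capped by W -> flip
Dir E: first cell '.' (not opp) -> no flip
Dir SW: opp run (3,4) capped by W -> flip
Dir S: first cell 'W' (not opp) -> no flip
Dir SE: first cell '.' (not opp) -> no flip

Answer: (2,3) (2,4) (3,4)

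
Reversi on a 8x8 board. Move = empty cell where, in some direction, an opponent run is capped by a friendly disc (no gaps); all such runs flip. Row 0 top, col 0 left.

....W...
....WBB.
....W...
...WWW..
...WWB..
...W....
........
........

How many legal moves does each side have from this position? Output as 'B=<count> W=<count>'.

Answer: B=4 W=6

Derivation:
-- B to move --
(0,3): no bracket -> illegal
(0,5): no bracket -> illegal
(1,3): flips 1 -> legal
(2,2): no bracket -> illegal
(2,3): flips 1 -> legal
(2,5): flips 1 -> legal
(2,6): no bracket -> illegal
(3,2): no bracket -> illegal
(3,6): no bracket -> illegal
(4,2): flips 4 -> legal
(4,6): no bracket -> illegal
(5,2): no bracket -> illegal
(5,4): no bracket -> illegal
(5,5): no bracket -> illegal
(6,2): no bracket -> illegal
(6,3): no bracket -> illegal
(6,4): no bracket -> illegal
B mobility = 4
-- W to move --
(0,5): no bracket -> illegal
(0,6): flips 1 -> legal
(0,7): no bracket -> illegal
(1,7): flips 2 -> legal
(2,5): no bracket -> illegal
(2,6): flips 1 -> legal
(2,7): no bracket -> illegal
(3,6): no bracket -> illegal
(4,6): flips 1 -> legal
(5,4): no bracket -> illegal
(5,5): flips 1 -> legal
(5,6): flips 1 -> legal
W mobility = 6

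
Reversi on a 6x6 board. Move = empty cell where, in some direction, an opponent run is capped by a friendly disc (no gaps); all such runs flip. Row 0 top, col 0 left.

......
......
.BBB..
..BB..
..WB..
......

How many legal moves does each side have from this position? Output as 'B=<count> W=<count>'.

Answer: B=3 W=3

Derivation:
-- B to move --
(3,1): no bracket -> illegal
(4,1): flips 1 -> legal
(5,1): flips 1 -> legal
(5,2): flips 1 -> legal
(5,3): no bracket -> illegal
B mobility = 3
-- W to move --
(1,0): no bracket -> illegal
(1,1): no bracket -> illegal
(1,2): flips 2 -> legal
(1,3): no bracket -> illegal
(1,4): no bracket -> illegal
(2,0): no bracket -> illegal
(2,4): flips 1 -> legal
(3,0): no bracket -> illegal
(3,1): no bracket -> illegal
(3,4): no bracket -> illegal
(4,1): no bracket -> illegal
(4,4): flips 1 -> legal
(5,2): no bracket -> illegal
(5,3): no bracket -> illegal
(5,4): no bracket -> illegal
W mobility = 3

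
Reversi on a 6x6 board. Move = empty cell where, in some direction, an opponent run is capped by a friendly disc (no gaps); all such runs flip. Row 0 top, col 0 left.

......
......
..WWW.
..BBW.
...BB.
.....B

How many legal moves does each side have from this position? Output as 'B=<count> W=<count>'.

-- B to move --
(1,1): flips 1 -> legal
(1,2): flips 1 -> legal
(1,3): flips 1 -> legal
(1,4): flips 3 -> legal
(1,5): flips 1 -> legal
(2,1): no bracket -> illegal
(2,5): flips 1 -> legal
(3,1): no bracket -> illegal
(3,5): flips 1 -> legal
(4,5): no bracket -> illegal
B mobility = 7
-- W to move --
(2,1): no bracket -> illegal
(3,1): flips 2 -> legal
(3,5): no bracket -> illegal
(4,1): flips 1 -> legal
(4,2): flips 2 -> legal
(4,5): no bracket -> illegal
(5,2): flips 1 -> legal
(5,3): flips 2 -> legal
(5,4): flips 1 -> legal
W mobility = 6

Answer: B=7 W=6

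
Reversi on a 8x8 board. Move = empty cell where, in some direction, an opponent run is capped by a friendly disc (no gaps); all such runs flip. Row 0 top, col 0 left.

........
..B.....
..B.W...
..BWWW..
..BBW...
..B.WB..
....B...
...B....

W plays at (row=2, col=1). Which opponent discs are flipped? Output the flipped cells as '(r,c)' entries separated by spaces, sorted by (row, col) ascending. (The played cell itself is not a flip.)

Dir NW: first cell '.' (not opp) -> no flip
Dir N: first cell '.' (not opp) -> no flip
Dir NE: opp run (1,2), next='.' -> no flip
Dir W: first cell '.' (not opp) -> no flip
Dir E: opp run (2,2), next='.' -> no flip
Dir SW: first cell '.' (not opp) -> no flip
Dir S: first cell '.' (not opp) -> no flip
Dir SE: opp run (3,2) (4,3) capped by W -> flip

Answer: (3,2) (4,3)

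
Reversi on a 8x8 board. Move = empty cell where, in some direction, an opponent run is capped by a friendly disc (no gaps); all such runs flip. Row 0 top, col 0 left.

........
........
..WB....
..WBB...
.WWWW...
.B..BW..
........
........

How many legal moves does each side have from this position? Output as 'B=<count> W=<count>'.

-- B to move --
(1,1): flips 1 -> legal
(1,2): no bracket -> illegal
(1,3): no bracket -> illegal
(2,1): flips 3 -> legal
(3,0): no bracket -> illegal
(3,1): flips 2 -> legal
(3,5): no bracket -> illegal
(4,0): no bracket -> illegal
(4,5): no bracket -> illegal
(4,6): no bracket -> illegal
(5,0): flips 2 -> legal
(5,2): flips 1 -> legal
(5,3): flips 1 -> legal
(5,6): flips 1 -> legal
(6,4): no bracket -> illegal
(6,5): no bracket -> illegal
(6,6): flips 2 -> legal
B mobility = 8
-- W to move --
(1,2): no bracket -> illegal
(1,3): flips 2 -> legal
(1,4): flips 1 -> legal
(2,4): flips 3 -> legal
(2,5): flips 1 -> legal
(3,5): flips 2 -> legal
(4,0): no bracket -> illegal
(4,5): no bracket -> illegal
(5,0): no bracket -> illegal
(5,2): no bracket -> illegal
(5,3): flips 1 -> legal
(6,0): flips 1 -> legal
(6,1): flips 1 -> legal
(6,2): no bracket -> illegal
(6,3): no bracket -> illegal
(6,4): flips 1 -> legal
(6,5): flips 1 -> legal
W mobility = 10

Answer: B=8 W=10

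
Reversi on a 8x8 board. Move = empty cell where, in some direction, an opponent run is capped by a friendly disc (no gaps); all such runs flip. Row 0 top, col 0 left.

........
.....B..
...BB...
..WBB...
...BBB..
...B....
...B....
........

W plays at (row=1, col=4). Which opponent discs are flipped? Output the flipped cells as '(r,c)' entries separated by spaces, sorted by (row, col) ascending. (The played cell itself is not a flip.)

Answer: (2,3)

Derivation:
Dir NW: first cell '.' (not opp) -> no flip
Dir N: first cell '.' (not opp) -> no flip
Dir NE: first cell '.' (not opp) -> no flip
Dir W: first cell '.' (not opp) -> no flip
Dir E: opp run (1,5), next='.' -> no flip
Dir SW: opp run (2,3) capped by W -> flip
Dir S: opp run (2,4) (3,4) (4,4), next='.' -> no flip
Dir SE: first cell '.' (not opp) -> no flip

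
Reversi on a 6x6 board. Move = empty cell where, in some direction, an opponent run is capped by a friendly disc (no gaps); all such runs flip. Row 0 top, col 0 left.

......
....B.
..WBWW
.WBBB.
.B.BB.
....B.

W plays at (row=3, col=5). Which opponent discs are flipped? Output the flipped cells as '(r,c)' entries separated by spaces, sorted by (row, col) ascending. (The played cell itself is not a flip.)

Answer: (3,2) (3,3) (3,4)

Derivation:
Dir NW: first cell 'W' (not opp) -> no flip
Dir N: first cell 'W' (not opp) -> no flip
Dir NE: edge -> no flip
Dir W: opp run (3,4) (3,3) (3,2) capped by W -> flip
Dir E: edge -> no flip
Dir SW: opp run (4,4), next='.' -> no flip
Dir S: first cell '.' (not opp) -> no flip
Dir SE: edge -> no flip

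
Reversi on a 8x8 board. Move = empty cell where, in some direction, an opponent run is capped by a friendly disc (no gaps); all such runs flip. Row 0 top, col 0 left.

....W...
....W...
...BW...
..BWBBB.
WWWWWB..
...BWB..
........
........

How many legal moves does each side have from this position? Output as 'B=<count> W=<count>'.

-- B to move --
(0,3): no bracket -> illegal
(0,5): flips 1 -> legal
(1,3): flips 1 -> legal
(1,5): no bracket -> illegal
(2,2): flips 2 -> legal
(2,5): flips 1 -> legal
(3,0): no bracket -> illegal
(3,1): flips 1 -> legal
(5,0): flips 1 -> legal
(5,1): no bracket -> illegal
(5,2): flips 2 -> legal
(6,3): flips 1 -> legal
(6,4): flips 2 -> legal
(6,5): flips 2 -> legal
B mobility = 10
-- W to move --
(1,2): no bracket -> illegal
(1,3): flips 1 -> legal
(2,1): flips 1 -> legal
(2,2): flips 2 -> legal
(2,5): flips 1 -> legal
(2,6): flips 1 -> legal
(2,7): flips 2 -> legal
(3,1): flips 1 -> legal
(3,7): flips 3 -> legal
(4,6): flips 2 -> legal
(4,7): no bracket -> illegal
(5,2): flips 1 -> legal
(5,6): flips 1 -> legal
(6,2): flips 1 -> legal
(6,3): flips 1 -> legal
(6,4): flips 1 -> legal
(6,5): no bracket -> illegal
(6,6): flips 1 -> legal
W mobility = 15

Answer: B=10 W=15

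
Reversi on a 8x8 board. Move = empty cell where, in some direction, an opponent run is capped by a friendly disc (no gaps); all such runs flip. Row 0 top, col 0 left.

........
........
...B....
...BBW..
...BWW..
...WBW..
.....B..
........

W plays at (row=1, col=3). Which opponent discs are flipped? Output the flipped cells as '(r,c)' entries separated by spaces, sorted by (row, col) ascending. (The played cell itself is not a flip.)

Dir NW: first cell '.' (not opp) -> no flip
Dir N: first cell '.' (not opp) -> no flip
Dir NE: first cell '.' (not opp) -> no flip
Dir W: first cell '.' (not opp) -> no flip
Dir E: first cell '.' (not opp) -> no flip
Dir SW: first cell '.' (not opp) -> no flip
Dir S: opp run (2,3) (3,3) (4,3) capped by W -> flip
Dir SE: first cell '.' (not opp) -> no flip

Answer: (2,3) (3,3) (4,3)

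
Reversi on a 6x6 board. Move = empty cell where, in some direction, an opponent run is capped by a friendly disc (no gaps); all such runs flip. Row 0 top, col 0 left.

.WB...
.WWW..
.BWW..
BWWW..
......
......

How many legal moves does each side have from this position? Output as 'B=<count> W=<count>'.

-- B to move --
(0,0): flips 1 -> legal
(0,3): flips 1 -> legal
(0,4): no bracket -> illegal
(1,0): no bracket -> illegal
(1,4): no bracket -> illegal
(2,0): flips 1 -> legal
(2,4): flips 3 -> legal
(3,4): flips 3 -> legal
(4,0): no bracket -> illegal
(4,1): flips 1 -> legal
(4,2): flips 3 -> legal
(4,3): flips 1 -> legal
(4,4): no bracket -> illegal
B mobility = 8
-- W to move --
(0,3): flips 1 -> legal
(1,0): flips 1 -> legal
(2,0): flips 1 -> legal
(4,0): no bracket -> illegal
(4,1): no bracket -> illegal
W mobility = 3

Answer: B=8 W=3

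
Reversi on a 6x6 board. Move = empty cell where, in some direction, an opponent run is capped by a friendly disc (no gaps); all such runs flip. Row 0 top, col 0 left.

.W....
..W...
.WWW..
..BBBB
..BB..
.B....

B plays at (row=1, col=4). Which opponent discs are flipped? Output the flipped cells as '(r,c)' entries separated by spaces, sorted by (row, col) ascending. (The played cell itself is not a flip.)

Dir NW: first cell '.' (not opp) -> no flip
Dir N: first cell '.' (not opp) -> no flip
Dir NE: first cell '.' (not opp) -> no flip
Dir W: first cell '.' (not opp) -> no flip
Dir E: first cell '.' (not opp) -> no flip
Dir SW: opp run (2,3) capped by B -> flip
Dir S: first cell '.' (not opp) -> no flip
Dir SE: first cell '.' (not opp) -> no flip

Answer: (2,3)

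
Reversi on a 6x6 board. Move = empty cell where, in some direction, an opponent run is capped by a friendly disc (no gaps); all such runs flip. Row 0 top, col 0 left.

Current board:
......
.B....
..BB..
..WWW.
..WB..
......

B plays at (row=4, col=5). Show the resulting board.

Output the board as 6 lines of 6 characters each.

Place B at (4,5); scan 8 dirs for brackets.
Dir NW: opp run (3,4) capped by B -> flip
Dir N: first cell '.' (not opp) -> no flip
Dir NE: edge -> no flip
Dir W: first cell '.' (not opp) -> no flip
Dir E: edge -> no flip
Dir SW: first cell '.' (not opp) -> no flip
Dir S: first cell '.' (not opp) -> no flip
Dir SE: edge -> no flip
All flips: (3,4)

Answer: ......
.B....
..BB..
..WWB.
..WB.B
......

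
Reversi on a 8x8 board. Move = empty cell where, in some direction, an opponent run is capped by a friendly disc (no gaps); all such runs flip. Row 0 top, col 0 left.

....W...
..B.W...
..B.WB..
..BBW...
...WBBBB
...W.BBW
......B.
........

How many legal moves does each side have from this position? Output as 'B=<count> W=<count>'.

-- B to move --
(0,3): flips 1 -> legal
(0,5): no bracket -> illegal
(1,3): no bracket -> illegal
(1,5): flips 1 -> legal
(2,3): flips 2 -> legal
(3,5): flips 1 -> legal
(4,2): flips 1 -> legal
(5,2): flips 2 -> legal
(5,4): flips 1 -> legal
(6,2): flips 1 -> legal
(6,3): flips 2 -> legal
(6,4): no bracket -> illegal
(6,7): flips 1 -> legal
B mobility = 10
-- W to move --
(0,1): no bracket -> illegal
(0,2): no bracket -> illegal
(0,3): no bracket -> illegal
(1,1): no bracket -> illegal
(1,3): no bracket -> illegal
(1,5): no bracket -> illegal
(1,6): flips 1 -> legal
(2,1): flips 1 -> legal
(2,3): flips 1 -> legal
(2,6): flips 1 -> legal
(3,1): flips 2 -> legal
(3,5): flips 2 -> legal
(3,6): flips 1 -> legal
(3,7): flips 1 -> legal
(4,1): no bracket -> illegal
(4,2): flips 1 -> legal
(5,4): flips 3 -> legal
(6,4): no bracket -> illegal
(6,5): no bracket -> illegal
(6,7): flips 2 -> legal
(7,5): flips 1 -> legal
(7,6): no bracket -> illegal
(7,7): no bracket -> illegal
W mobility = 12

Answer: B=10 W=12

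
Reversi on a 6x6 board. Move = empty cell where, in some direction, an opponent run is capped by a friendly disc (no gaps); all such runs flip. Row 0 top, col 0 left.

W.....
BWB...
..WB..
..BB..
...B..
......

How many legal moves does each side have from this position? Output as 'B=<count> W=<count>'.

-- B to move --
(0,1): no bracket -> illegal
(0,2): no bracket -> illegal
(1,3): no bracket -> illegal
(2,0): no bracket -> illegal
(2,1): flips 1 -> legal
(3,1): no bracket -> illegal
B mobility = 1
-- W to move --
(0,1): no bracket -> illegal
(0,2): flips 1 -> legal
(0,3): no bracket -> illegal
(1,3): flips 1 -> legal
(1,4): no bracket -> illegal
(2,0): flips 1 -> legal
(2,1): no bracket -> illegal
(2,4): flips 1 -> legal
(3,1): no bracket -> illegal
(3,4): no bracket -> illegal
(4,1): no bracket -> illegal
(4,2): flips 1 -> legal
(4,4): flips 1 -> legal
(5,2): no bracket -> illegal
(5,3): no bracket -> illegal
(5,4): no bracket -> illegal
W mobility = 6

Answer: B=1 W=6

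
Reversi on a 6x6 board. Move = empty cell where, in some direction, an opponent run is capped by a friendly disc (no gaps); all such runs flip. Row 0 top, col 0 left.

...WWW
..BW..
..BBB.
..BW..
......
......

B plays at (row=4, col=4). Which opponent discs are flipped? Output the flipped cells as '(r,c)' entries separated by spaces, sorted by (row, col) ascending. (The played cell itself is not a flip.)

Answer: (3,3)

Derivation:
Dir NW: opp run (3,3) capped by B -> flip
Dir N: first cell '.' (not opp) -> no flip
Dir NE: first cell '.' (not opp) -> no flip
Dir W: first cell '.' (not opp) -> no flip
Dir E: first cell '.' (not opp) -> no flip
Dir SW: first cell '.' (not opp) -> no flip
Dir S: first cell '.' (not opp) -> no flip
Dir SE: first cell '.' (not opp) -> no flip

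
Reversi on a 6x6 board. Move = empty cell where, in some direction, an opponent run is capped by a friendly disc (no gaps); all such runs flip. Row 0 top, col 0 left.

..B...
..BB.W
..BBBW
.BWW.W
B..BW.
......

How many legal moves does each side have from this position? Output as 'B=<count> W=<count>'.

-- B to move --
(0,4): no bracket -> illegal
(0,5): no bracket -> illegal
(1,4): no bracket -> illegal
(2,1): flips 1 -> legal
(3,4): flips 2 -> legal
(4,1): flips 1 -> legal
(4,2): flips 2 -> legal
(4,5): flips 1 -> legal
(5,3): no bracket -> illegal
(5,4): no bracket -> illegal
(5,5): flips 2 -> legal
B mobility = 6
-- W to move --
(0,1): no bracket -> illegal
(0,3): flips 2 -> legal
(0,4): no bracket -> illegal
(1,1): flips 1 -> legal
(1,4): flips 1 -> legal
(2,0): no bracket -> illegal
(2,1): flips 3 -> legal
(3,0): flips 1 -> legal
(3,4): no bracket -> illegal
(4,1): no bracket -> illegal
(4,2): flips 1 -> legal
(5,0): no bracket -> illegal
(5,1): no bracket -> illegal
(5,2): no bracket -> illegal
(5,3): flips 1 -> legal
(5,4): flips 1 -> legal
W mobility = 8

Answer: B=6 W=8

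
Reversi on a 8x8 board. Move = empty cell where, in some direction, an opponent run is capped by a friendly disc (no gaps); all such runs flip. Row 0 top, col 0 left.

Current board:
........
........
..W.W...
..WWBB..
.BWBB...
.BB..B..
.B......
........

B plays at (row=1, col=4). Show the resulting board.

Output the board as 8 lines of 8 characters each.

Place B at (1,4); scan 8 dirs for brackets.
Dir NW: first cell '.' (not opp) -> no flip
Dir N: first cell '.' (not opp) -> no flip
Dir NE: first cell '.' (not opp) -> no flip
Dir W: first cell '.' (not opp) -> no flip
Dir E: first cell '.' (not opp) -> no flip
Dir SW: first cell '.' (not opp) -> no flip
Dir S: opp run (2,4) capped by B -> flip
Dir SE: first cell '.' (not opp) -> no flip
All flips: (2,4)

Answer: ........
....B...
..W.B...
..WWBB..
.BWBB...
.BB..B..
.B......
........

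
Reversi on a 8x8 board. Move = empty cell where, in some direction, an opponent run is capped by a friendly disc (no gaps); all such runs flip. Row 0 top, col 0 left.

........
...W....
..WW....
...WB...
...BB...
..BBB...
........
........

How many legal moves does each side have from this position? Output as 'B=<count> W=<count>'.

Answer: B=4 W=4

Derivation:
-- B to move --
(0,2): no bracket -> illegal
(0,3): flips 3 -> legal
(0,4): no bracket -> illegal
(1,1): flips 2 -> legal
(1,2): flips 1 -> legal
(1,4): no bracket -> illegal
(2,1): no bracket -> illegal
(2,4): no bracket -> illegal
(3,1): no bracket -> illegal
(3,2): flips 1 -> legal
(4,2): no bracket -> illegal
B mobility = 4
-- W to move --
(2,4): no bracket -> illegal
(2,5): no bracket -> illegal
(3,2): no bracket -> illegal
(3,5): flips 1 -> legal
(4,1): no bracket -> illegal
(4,2): no bracket -> illegal
(4,5): flips 1 -> legal
(5,1): no bracket -> illegal
(5,5): flips 1 -> legal
(6,1): no bracket -> illegal
(6,2): no bracket -> illegal
(6,3): flips 2 -> legal
(6,4): no bracket -> illegal
(6,5): no bracket -> illegal
W mobility = 4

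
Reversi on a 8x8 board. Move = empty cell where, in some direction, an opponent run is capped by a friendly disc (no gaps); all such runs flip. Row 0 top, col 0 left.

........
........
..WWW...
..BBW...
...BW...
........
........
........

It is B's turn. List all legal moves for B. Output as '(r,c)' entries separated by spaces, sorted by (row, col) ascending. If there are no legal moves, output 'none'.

(1,1): flips 1 -> legal
(1,2): flips 1 -> legal
(1,3): flips 1 -> legal
(1,4): flips 1 -> legal
(1,5): flips 1 -> legal
(2,1): no bracket -> illegal
(2,5): flips 1 -> legal
(3,1): no bracket -> illegal
(3,5): flips 1 -> legal
(4,5): flips 1 -> legal
(5,3): no bracket -> illegal
(5,4): no bracket -> illegal
(5,5): flips 1 -> legal

Answer: (1,1) (1,2) (1,3) (1,4) (1,5) (2,5) (3,5) (4,5) (5,5)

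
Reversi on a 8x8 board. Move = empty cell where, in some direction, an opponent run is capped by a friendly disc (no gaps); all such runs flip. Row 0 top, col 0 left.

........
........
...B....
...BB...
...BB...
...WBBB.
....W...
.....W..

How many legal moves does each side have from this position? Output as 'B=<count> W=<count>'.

-- B to move --
(4,2): no bracket -> illegal
(5,2): flips 1 -> legal
(6,2): flips 1 -> legal
(6,3): flips 1 -> legal
(6,5): no bracket -> illegal
(6,6): no bracket -> illegal
(7,3): flips 1 -> legal
(7,4): flips 1 -> legal
(7,6): no bracket -> illegal
B mobility = 5
-- W to move --
(1,2): no bracket -> illegal
(1,3): flips 3 -> legal
(1,4): no bracket -> illegal
(2,2): no bracket -> illegal
(2,4): flips 3 -> legal
(2,5): no bracket -> illegal
(3,2): no bracket -> illegal
(3,5): flips 1 -> legal
(4,2): no bracket -> illegal
(4,5): no bracket -> illegal
(4,6): flips 1 -> legal
(4,7): no bracket -> illegal
(5,2): no bracket -> illegal
(5,7): flips 3 -> legal
(6,3): no bracket -> illegal
(6,5): no bracket -> illegal
(6,6): no bracket -> illegal
(6,7): no bracket -> illegal
W mobility = 5

Answer: B=5 W=5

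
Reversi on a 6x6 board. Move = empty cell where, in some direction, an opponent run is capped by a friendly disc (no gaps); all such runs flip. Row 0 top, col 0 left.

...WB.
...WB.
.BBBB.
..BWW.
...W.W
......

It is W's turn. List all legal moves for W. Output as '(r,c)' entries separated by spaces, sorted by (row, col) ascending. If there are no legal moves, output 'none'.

Answer: (0,5) (1,0) (1,1) (1,2) (1,5) (2,5) (3,1) (3,5)

Derivation:
(0,5): flips 1 -> legal
(1,0): flips 2 -> legal
(1,1): flips 1 -> legal
(1,2): flips 1 -> legal
(1,5): flips 2 -> legal
(2,0): no bracket -> illegal
(2,5): flips 1 -> legal
(3,0): no bracket -> illegal
(3,1): flips 2 -> legal
(3,5): flips 1 -> legal
(4,1): no bracket -> illegal
(4,2): no bracket -> illegal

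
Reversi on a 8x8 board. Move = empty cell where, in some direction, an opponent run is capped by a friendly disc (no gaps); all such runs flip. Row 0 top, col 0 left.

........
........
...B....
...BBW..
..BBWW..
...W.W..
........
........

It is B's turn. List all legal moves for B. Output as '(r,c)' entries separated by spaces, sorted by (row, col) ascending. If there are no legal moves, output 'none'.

Answer: (3,6) (4,6) (5,4) (5,6) (6,3) (6,4) (6,6)

Derivation:
(2,4): no bracket -> illegal
(2,5): no bracket -> illegal
(2,6): no bracket -> illegal
(3,6): flips 1 -> legal
(4,6): flips 2 -> legal
(5,2): no bracket -> illegal
(5,4): flips 1 -> legal
(5,6): flips 1 -> legal
(6,2): no bracket -> illegal
(6,3): flips 1 -> legal
(6,4): flips 1 -> legal
(6,5): no bracket -> illegal
(6,6): flips 2 -> legal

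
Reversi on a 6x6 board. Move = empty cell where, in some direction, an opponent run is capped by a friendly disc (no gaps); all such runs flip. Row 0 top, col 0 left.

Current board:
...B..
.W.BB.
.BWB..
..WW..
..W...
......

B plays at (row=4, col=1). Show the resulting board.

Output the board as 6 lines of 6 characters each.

Place B at (4,1); scan 8 dirs for brackets.
Dir NW: first cell '.' (not opp) -> no flip
Dir N: first cell '.' (not opp) -> no flip
Dir NE: opp run (3,2) capped by B -> flip
Dir W: first cell '.' (not opp) -> no flip
Dir E: opp run (4,2), next='.' -> no flip
Dir SW: first cell '.' (not opp) -> no flip
Dir S: first cell '.' (not opp) -> no flip
Dir SE: first cell '.' (not opp) -> no flip
All flips: (3,2)

Answer: ...B..
.W.BB.
.BWB..
..BW..
.BW...
......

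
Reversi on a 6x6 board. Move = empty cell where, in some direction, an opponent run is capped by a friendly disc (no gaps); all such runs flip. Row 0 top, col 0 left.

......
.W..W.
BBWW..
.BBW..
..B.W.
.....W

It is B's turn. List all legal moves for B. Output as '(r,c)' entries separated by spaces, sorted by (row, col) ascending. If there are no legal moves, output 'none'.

Answer: (0,1) (0,2) (0,5) (1,2) (1,3) (2,4) (3,4)

Derivation:
(0,0): no bracket -> illegal
(0,1): flips 1 -> legal
(0,2): flips 1 -> legal
(0,3): no bracket -> illegal
(0,4): no bracket -> illegal
(0,5): flips 2 -> legal
(1,0): no bracket -> illegal
(1,2): flips 1 -> legal
(1,3): flips 1 -> legal
(1,5): no bracket -> illegal
(2,4): flips 3 -> legal
(2,5): no bracket -> illegal
(3,4): flips 1 -> legal
(3,5): no bracket -> illegal
(4,3): no bracket -> illegal
(4,5): no bracket -> illegal
(5,3): no bracket -> illegal
(5,4): no bracket -> illegal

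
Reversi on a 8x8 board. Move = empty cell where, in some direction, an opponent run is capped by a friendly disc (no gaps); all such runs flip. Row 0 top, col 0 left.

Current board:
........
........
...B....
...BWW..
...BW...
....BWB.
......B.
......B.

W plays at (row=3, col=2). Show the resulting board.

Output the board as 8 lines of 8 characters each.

Place W at (3,2); scan 8 dirs for brackets.
Dir NW: first cell '.' (not opp) -> no flip
Dir N: first cell '.' (not opp) -> no flip
Dir NE: opp run (2,3), next='.' -> no flip
Dir W: first cell '.' (not opp) -> no flip
Dir E: opp run (3,3) capped by W -> flip
Dir SW: first cell '.' (not opp) -> no flip
Dir S: first cell '.' (not opp) -> no flip
Dir SE: opp run (4,3) (5,4), next='.' -> no flip
All flips: (3,3)

Answer: ........
........
...B....
..WWWW..
...BW...
....BWB.
......B.
......B.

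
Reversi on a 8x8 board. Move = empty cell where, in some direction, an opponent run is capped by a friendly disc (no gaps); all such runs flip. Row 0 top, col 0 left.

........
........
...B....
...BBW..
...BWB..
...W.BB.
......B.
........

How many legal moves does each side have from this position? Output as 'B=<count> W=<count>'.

-- B to move --
(2,4): no bracket -> illegal
(2,5): flips 1 -> legal
(2,6): no bracket -> illegal
(3,6): flips 1 -> legal
(4,2): no bracket -> illegal
(4,6): no bracket -> illegal
(5,2): no bracket -> illegal
(5,4): flips 1 -> legal
(6,2): no bracket -> illegal
(6,3): flips 1 -> legal
(6,4): no bracket -> illegal
B mobility = 4
-- W to move --
(1,2): no bracket -> illegal
(1,3): flips 3 -> legal
(1,4): no bracket -> illegal
(2,2): flips 1 -> legal
(2,4): flips 1 -> legal
(2,5): no bracket -> illegal
(3,2): flips 2 -> legal
(3,6): no bracket -> illegal
(4,2): flips 1 -> legal
(4,6): flips 1 -> legal
(4,7): no bracket -> illegal
(5,2): no bracket -> illegal
(5,4): no bracket -> illegal
(5,7): no bracket -> illegal
(6,4): no bracket -> illegal
(6,5): flips 2 -> legal
(6,7): no bracket -> illegal
(7,5): no bracket -> illegal
(7,6): no bracket -> illegal
(7,7): flips 2 -> legal
W mobility = 8

Answer: B=4 W=8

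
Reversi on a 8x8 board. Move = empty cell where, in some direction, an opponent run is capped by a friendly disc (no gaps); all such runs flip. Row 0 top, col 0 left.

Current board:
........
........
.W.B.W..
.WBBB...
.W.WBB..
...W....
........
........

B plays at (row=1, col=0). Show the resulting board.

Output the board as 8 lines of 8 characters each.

Answer: ........
B.......
.B.B.W..
.WBBB...
.W.WBB..
...W....
........
........

Derivation:
Place B at (1,0); scan 8 dirs for brackets.
Dir NW: edge -> no flip
Dir N: first cell '.' (not opp) -> no flip
Dir NE: first cell '.' (not opp) -> no flip
Dir W: edge -> no flip
Dir E: first cell '.' (not opp) -> no flip
Dir SW: edge -> no flip
Dir S: first cell '.' (not opp) -> no flip
Dir SE: opp run (2,1) capped by B -> flip
All flips: (2,1)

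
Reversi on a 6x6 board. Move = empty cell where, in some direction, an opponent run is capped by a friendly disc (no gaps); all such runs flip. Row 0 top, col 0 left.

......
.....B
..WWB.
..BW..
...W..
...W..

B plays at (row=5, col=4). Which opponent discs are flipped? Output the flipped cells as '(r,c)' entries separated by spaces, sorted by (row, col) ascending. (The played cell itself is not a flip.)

Dir NW: opp run (4,3) capped by B -> flip
Dir N: first cell '.' (not opp) -> no flip
Dir NE: first cell '.' (not opp) -> no flip
Dir W: opp run (5,3), next='.' -> no flip
Dir E: first cell '.' (not opp) -> no flip
Dir SW: edge -> no flip
Dir S: edge -> no flip
Dir SE: edge -> no flip

Answer: (4,3)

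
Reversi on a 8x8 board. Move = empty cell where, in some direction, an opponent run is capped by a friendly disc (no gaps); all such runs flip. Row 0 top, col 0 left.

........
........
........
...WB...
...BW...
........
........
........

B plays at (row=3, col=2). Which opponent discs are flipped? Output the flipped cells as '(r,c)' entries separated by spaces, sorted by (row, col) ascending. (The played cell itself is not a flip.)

Dir NW: first cell '.' (not opp) -> no flip
Dir N: first cell '.' (not opp) -> no flip
Dir NE: first cell '.' (not opp) -> no flip
Dir W: first cell '.' (not opp) -> no flip
Dir E: opp run (3,3) capped by B -> flip
Dir SW: first cell '.' (not opp) -> no flip
Dir S: first cell '.' (not opp) -> no flip
Dir SE: first cell 'B' (not opp) -> no flip

Answer: (3,3)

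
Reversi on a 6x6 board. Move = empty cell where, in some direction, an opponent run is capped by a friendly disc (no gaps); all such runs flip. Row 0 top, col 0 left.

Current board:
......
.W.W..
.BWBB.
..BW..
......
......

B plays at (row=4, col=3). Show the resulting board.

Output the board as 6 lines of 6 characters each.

Place B at (4,3); scan 8 dirs for brackets.
Dir NW: first cell 'B' (not opp) -> no flip
Dir N: opp run (3,3) capped by B -> flip
Dir NE: first cell '.' (not opp) -> no flip
Dir W: first cell '.' (not opp) -> no flip
Dir E: first cell '.' (not opp) -> no flip
Dir SW: first cell '.' (not opp) -> no flip
Dir S: first cell '.' (not opp) -> no flip
Dir SE: first cell '.' (not opp) -> no flip
All flips: (3,3)

Answer: ......
.W.W..
.BWBB.
..BB..
...B..
......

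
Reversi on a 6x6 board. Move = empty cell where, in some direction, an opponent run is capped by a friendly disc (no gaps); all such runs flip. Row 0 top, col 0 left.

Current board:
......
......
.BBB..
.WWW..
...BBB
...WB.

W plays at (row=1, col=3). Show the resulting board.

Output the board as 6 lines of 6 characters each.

Place W at (1,3); scan 8 dirs for brackets.
Dir NW: first cell '.' (not opp) -> no flip
Dir N: first cell '.' (not opp) -> no flip
Dir NE: first cell '.' (not opp) -> no flip
Dir W: first cell '.' (not opp) -> no flip
Dir E: first cell '.' (not opp) -> no flip
Dir SW: opp run (2,2) capped by W -> flip
Dir S: opp run (2,3) capped by W -> flip
Dir SE: first cell '.' (not opp) -> no flip
All flips: (2,2) (2,3)

Answer: ......
...W..
.BWW..
.WWW..
...BBB
...WB.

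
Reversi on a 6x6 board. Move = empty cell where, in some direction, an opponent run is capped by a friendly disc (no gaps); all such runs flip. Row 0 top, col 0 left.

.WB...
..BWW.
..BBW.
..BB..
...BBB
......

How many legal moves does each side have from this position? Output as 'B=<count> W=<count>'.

-- B to move --
(0,0): flips 1 -> legal
(0,3): flips 1 -> legal
(0,4): flips 1 -> legal
(0,5): flips 1 -> legal
(1,0): no bracket -> illegal
(1,1): no bracket -> illegal
(1,5): flips 3 -> legal
(2,5): flips 1 -> legal
(3,4): no bracket -> illegal
(3,5): flips 2 -> legal
B mobility = 7
-- W to move --
(0,3): flips 1 -> legal
(1,1): flips 1 -> legal
(2,1): flips 2 -> legal
(3,1): flips 1 -> legal
(3,4): flips 2 -> legal
(3,5): no bracket -> illegal
(4,1): flips 2 -> legal
(4,2): flips 1 -> legal
(5,2): no bracket -> illegal
(5,3): flips 3 -> legal
(5,4): no bracket -> illegal
(5,5): no bracket -> illegal
W mobility = 8

Answer: B=7 W=8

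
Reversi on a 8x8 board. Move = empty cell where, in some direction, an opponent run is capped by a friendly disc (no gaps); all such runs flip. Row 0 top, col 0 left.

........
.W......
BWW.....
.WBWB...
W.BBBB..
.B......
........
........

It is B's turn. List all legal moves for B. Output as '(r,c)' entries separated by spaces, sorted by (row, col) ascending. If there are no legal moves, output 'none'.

(0,0): flips 3 -> legal
(0,1): no bracket -> illegal
(0,2): flips 1 -> legal
(1,0): flips 1 -> legal
(1,2): flips 1 -> legal
(1,3): no bracket -> illegal
(2,3): flips 3 -> legal
(2,4): flips 1 -> legal
(3,0): flips 1 -> legal
(4,1): no bracket -> illegal
(5,0): no bracket -> illegal

Answer: (0,0) (0,2) (1,0) (1,2) (2,3) (2,4) (3,0)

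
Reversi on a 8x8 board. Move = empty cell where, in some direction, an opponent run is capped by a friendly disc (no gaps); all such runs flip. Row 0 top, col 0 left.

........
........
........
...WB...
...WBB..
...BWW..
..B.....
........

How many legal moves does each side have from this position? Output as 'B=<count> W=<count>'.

Answer: B=10 W=7

Derivation:
-- B to move --
(2,2): flips 1 -> legal
(2,3): flips 2 -> legal
(2,4): no bracket -> illegal
(3,2): flips 1 -> legal
(4,2): flips 1 -> legal
(4,6): no bracket -> illegal
(5,2): flips 1 -> legal
(5,6): flips 2 -> legal
(6,3): flips 1 -> legal
(6,4): flips 1 -> legal
(6,5): flips 1 -> legal
(6,6): flips 1 -> legal
B mobility = 10
-- W to move --
(2,3): no bracket -> illegal
(2,4): flips 2 -> legal
(2,5): flips 1 -> legal
(3,5): flips 2 -> legal
(3,6): flips 1 -> legal
(4,2): no bracket -> illegal
(4,6): flips 2 -> legal
(5,1): no bracket -> illegal
(5,2): flips 1 -> legal
(5,6): no bracket -> illegal
(6,1): no bracket -> illegal
(6,3): flips 1 -> legal
(6,4): no bracket -> illegal
(7,1): no bracket -> illegal
(7,2): no bracket -> illegal
(7,3): no bracket -> illegal
W mobility = 7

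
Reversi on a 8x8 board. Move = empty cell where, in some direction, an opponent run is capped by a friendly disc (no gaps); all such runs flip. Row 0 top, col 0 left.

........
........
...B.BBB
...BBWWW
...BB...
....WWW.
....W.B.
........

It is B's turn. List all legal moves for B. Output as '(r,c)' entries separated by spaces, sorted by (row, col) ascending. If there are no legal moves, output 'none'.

(2,4): no bracket -> illegal
(4,5): flips 2 -> legal
(4,6): flips 2 -> legal
(4,7): flips 2 -> legal
(5,3): no bracket -> illegal
(5,7): no bracket -> illegal
(6,3): no bracket -> illegal
(6,5): flips 1 -> legal
(6,7): no bracket -> illegal
(7,3): no bracket -> illegal
(7,4): flips 2 -> legal
(7,5): no bracket -> illegal

Answer: (4,5) (4,6) (4,7) (6,5) (7,4)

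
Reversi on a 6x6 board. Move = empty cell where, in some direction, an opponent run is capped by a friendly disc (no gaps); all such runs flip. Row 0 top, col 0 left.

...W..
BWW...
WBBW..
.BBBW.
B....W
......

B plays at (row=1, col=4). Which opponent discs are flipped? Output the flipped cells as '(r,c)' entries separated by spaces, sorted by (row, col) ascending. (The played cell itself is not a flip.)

Answer: (2,3)

Derivation:
Dir NW: opp run (0,3), next=edge -> no flip
Dir N: first cell '.' (not opp) -> no flip
Dir NE: first cell '.' (not opp) -> no flip
Dir W: first cell '.' (not opp) -> no flip
Dir E: first cell '.' (not opp) -> no flip
Dir SW: opp run (2,3) capped by B -> flip
Dir S: first cell '.' (not opp) -> no flip
Dir SE: first cell '.' (not opp) -> no flip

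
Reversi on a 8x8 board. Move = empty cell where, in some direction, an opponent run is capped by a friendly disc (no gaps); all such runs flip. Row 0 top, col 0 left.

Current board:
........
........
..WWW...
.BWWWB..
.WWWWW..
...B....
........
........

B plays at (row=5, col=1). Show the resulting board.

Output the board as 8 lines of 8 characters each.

Place B at (5,1); scan 8 dirs for brackets.
Dir NW: first cell '.' (not opp) -> no flip
Dir N: opp run (4,1) capped by B -> flip
Dir NE: opp run (4,2) (3,3) (2,4), next='.' -> no flip
Dir W: first cell '.' (not opp) -> no flip
Dir E: first cell '.' (not opp) -> no flip
Dir SW: first cell '.' (not opp) -> no flip
Dir S: first cell '.' (not opp) -> no flip
Dir SE: first cell '.' (not opp) -> no flip
All flips: (4,1)

Answer: ........
........
..WWW...
.BWWWB..
.BWWWW..
.B.B....
........
........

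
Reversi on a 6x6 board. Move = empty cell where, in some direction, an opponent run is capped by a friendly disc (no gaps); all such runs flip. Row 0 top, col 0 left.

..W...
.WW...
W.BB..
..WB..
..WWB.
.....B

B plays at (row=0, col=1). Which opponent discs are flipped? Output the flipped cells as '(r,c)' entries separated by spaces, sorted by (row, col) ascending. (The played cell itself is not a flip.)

Answer: (1,2)

Derivation:
Dir NW: edge -> no flip
Dir N: edge -> no flip
Dir NE: edge -> no flip
Dir W: first cell '.' (not opp) -> no flip
Dir E: opp run (0,2), next='.' -> no flip
Dir SW: first cell '.' (not opp) -> no flip
Dir S: opp run (1,1), next='.' -> no flip
Dir SE: opp run (1,2) capped by B -> flip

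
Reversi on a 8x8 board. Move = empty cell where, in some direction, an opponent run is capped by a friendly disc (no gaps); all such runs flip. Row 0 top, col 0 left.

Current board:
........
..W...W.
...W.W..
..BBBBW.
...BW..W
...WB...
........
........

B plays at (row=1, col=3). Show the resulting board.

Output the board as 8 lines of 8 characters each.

Answer: ........
..WB..W.
...B.W..
..BBBBW.
...BW..W
...WB...
........
........

Derivation:
Place B at (1,3); scan 8 dirs for brackets.
Dir NW: first cell '.' (not opp) -> no flip
Dir N: first cell '.' (not opp) -> no flip
Dir NE: first cell '.' (not opp) -> no flip
Dir W: opp run (1,2), next='.' -> no flip
Dir E: first cell '.' (not opp) -> no flip
Dir SW: first cell '.' (not opp) -> no flip
Dir S: opp run (2,3) capped by B -> flip
Dir SE: first cell '.' (not opp) -> no flip
All flips: (2,3)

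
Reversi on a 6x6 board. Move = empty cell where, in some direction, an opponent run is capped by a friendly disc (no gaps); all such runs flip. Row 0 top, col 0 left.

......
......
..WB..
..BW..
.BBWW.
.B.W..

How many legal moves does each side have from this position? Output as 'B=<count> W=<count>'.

-- B to move --
(1,1): no bracket -> illegal
(1,2): flips 1 -> legal
(1,3): no bracket -> illegal
(2,1): flips 1 -> legal
(2,4): flips 1 -> legal
(3,1): no bracket -> illegal
(3,4): flips 1 -> legal
(3,5): no bracket -> illegal
(4,5): flips 2 -> legal
(5,2): no bracket -> illegal
(5,4): flips 1 -> legal
(5,5): no bracket -> illegal
B mobility = 6
-- W to move --
(1,2): no bracket -> illegal
(1,3): flips 1 -> legal
(1,4): no bracket -> illegal
(2,1): flips 1 -> legal
(2,4): flips 1 -> legal
(3,0): no bracket -> illegal
(3,1): flips 2 -> legal
(3,4): no bracket -> illegal
(4,0): flips 2 -> legal
(5,0): no bracket -> illegal
(5,2): flips 2 -> legal
W mobility = 6

Answer: B=6 W=6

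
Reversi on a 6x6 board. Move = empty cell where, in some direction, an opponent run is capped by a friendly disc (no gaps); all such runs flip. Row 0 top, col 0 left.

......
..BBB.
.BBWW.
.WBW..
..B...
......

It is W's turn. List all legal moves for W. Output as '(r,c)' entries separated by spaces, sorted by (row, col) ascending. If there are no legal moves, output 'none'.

(0,1): flips 1 -> legal
(0,2): flips 1 -> legal
(0,3): flips 1 -> legal
(0,4): flips 3 -> legal
(0,5): flips 1 -> legal
(1,0): no bracket -> illegal
(1,1): flips 2 -> legal
(1,5): no bracket -> illegal
(2,0): flips 2 -> legal
(2,5): no bracket -> illegal
(3,0): no bracket -> illegal
(4,1): flips 1 -> legal
(4,3): no bracket -> illegal
(5,1): flips 1 -> legal
(5,2): no bracket -> illegal
(5,3): flips 1 -> legal

Answer: (0,1) (0,2) (0,3) (0,4) (0,5) (1,1) (2,0) (4,1) (5,1) (5,3)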